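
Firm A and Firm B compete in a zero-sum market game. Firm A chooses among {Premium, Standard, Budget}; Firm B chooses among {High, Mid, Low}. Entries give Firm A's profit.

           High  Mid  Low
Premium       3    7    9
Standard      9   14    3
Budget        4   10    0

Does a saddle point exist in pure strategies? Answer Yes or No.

Row minima: Premium → 3, Standard → 3, Budget → 0; maximin = 3.
Column maxima: High → 9, Mid → 14, Low → 9; minimax = 9.
3 ≠ 9, so no pure-strategy equilibrium exists.

No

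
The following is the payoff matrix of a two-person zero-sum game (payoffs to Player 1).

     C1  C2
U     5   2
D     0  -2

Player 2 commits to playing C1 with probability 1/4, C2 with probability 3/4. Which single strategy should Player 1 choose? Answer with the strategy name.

Expected payoff of U: (1/4)·5 + (3/4)·2 = 11/4.
Expected payoff of D: (1/4)·0 + (3/4)·(-2) = -3/2.
The largest is 11/4, so Player 1's best response is U.

U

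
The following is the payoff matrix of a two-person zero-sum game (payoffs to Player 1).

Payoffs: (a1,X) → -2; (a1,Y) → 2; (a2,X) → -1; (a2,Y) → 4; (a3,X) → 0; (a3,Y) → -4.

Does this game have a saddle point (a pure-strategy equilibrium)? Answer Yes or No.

No

Row minima: a1 → -2, a2 → -1, a3 → -4; maximin = -1.
Column maxima: X → 0, Y → 4; minimax = 0.
-1 ≠ 0, so no pure-strategy equilibrium exists.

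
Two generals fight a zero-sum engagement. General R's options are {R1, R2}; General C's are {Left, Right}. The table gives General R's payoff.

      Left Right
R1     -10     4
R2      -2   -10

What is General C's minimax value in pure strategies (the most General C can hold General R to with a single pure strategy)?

Column maxima: Left → -2, Right → 4.
The smallest of these is -2.

-2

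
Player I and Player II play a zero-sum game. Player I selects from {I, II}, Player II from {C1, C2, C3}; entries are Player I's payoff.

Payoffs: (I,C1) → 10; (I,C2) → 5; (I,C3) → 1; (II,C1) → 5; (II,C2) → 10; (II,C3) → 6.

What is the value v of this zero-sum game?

11/2

Row minima: I → 1, II → 5; maximin = 5.
Column maxima: C1 → 10, C2 → 10, C3 → 6; minimax = 6.
5 ≠ 6, so there is no saddle point; optimal play is mixed.
C2 is strictly dominated by C3 (it gives Player I strictly more in every row), so Player II never plays it.
On the remaining 2×2 (I, II vs C1, C3):
Let Player I play I with probability p. Expected payoff against C1: 10p + 5(1−p) = 5p + 5; against C3: 1p + 6(1−p) = −5p + 6.
Setting these equal: 5p + 5 = −5p + 6 ⇒ 10p = 1 ⇒ p = 1/10, and the value is (5)·(1/10) + 5 = 11/2.
For Player II: with q = P(C1), equating I's and II's payoffs gives 9q + 1 = −q + 6 ⇒ q = 1/2.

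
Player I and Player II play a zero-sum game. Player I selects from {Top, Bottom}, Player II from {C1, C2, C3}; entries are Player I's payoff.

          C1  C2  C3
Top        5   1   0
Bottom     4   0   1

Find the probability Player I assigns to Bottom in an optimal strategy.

1/2

Row minima: Top → 0, Bottom → 0; maximin = 0.
Column maxima: C1 → 5, C2 → 1, C3 → 1; minimax = 1.
0 ≠ 1, so there is no saddle point; optimal play is mixed.
C1 is strictly dominated by C2 (it gives Player I strictly more in every row), so Player II never plays it.
On the remaining 2×2 (Top, Bottom vs C2, C3):
Let Player I play Top with probability p. Expected payoff against C2: 1p + 0(1−p) = p; against C3: 0p + 1(1−p) = −p + 1.
Setting these equal: p = −p + 1 ⇒ 2p = 1 ⇒ p = 1/2, and the value is (1)·(1/2) = 1/2.
For Player II: with q = P(C2), equating Top's and Bottom's payoffs gives q = −q + 1 ⇒ q = 1/2.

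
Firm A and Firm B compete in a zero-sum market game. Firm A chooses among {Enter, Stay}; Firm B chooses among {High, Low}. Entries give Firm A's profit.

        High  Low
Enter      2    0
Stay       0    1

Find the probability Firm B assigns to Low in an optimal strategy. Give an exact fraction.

2/3

Row minima: Enter → 0, Stay → 0; maximin = 0.
Column maxima: High → 2, Low → 1; minimax = 1.
0 ≠ 1, so there is no saddle point; optimal play is mixed.
Let Firm A play Enter with probability p. Expected payoff against High: 2p + 0(1−p) = 2p; against Low: 0p + 1(1−p) = −p + 1.
Setting these equal: 2p = −p + 1 ⇒ 3p = 1 ⇒ p = 1/3, and the value is (2)·(1/3) = 2/3.
For Firm B: with q = P(High), equating Enter's and Stay's payoffs gives 2q = −q + 1 ⇒ q = 1/3.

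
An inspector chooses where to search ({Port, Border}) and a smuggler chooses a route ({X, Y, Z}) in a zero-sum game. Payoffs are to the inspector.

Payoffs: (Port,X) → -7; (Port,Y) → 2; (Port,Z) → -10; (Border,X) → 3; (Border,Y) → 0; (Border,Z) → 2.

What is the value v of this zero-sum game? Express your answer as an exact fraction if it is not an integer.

Row minima: Port → -10, Border → 0; maximin = 0.
Column maxima: X → 3, Y → 2, Z → 2; minimax = 2.
0 ≠ 2, so there is no saddle point; optimal play is mixed.
X is strictly dominated by Z (it gives the inspector strictly more in every row), so the smuggler never plays it.
On the remaining 2×2 (Port, Border vs Y, Z):
Let the inspector play Port with probability p. Expected payoff against Y: 2p + 0(1−p) = 2p; against Z: (-10)p + 2(1−p) = −12p + 2.
Setting these equal: 2p = −12p + 2 ⇒ 14p = 2 ⇒ p = 1/7, and the value is (2)·(1/7) = 2/7.
For the smuggler: with q = P(Y), equating Port's and Border's payoffs gives 12q − 10 = −2q + 2 ⇒ q = 6/7.

2/7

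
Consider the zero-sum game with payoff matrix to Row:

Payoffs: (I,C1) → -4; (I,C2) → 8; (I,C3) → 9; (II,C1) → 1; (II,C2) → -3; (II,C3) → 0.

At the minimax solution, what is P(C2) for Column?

5/16

Row minima: I → -4, II → -3; maximin = -3.
Column maxima: C1 → 1, C2 → 8, C3 → 9; minimax = 1.
-3 ≠ 1, so there is no saddle point; optimal play is mixed.
C3 is strictly dominated by C2 (it gives Row strictly more in every row), so Column never plays it.
On the remaining 2×2 (I, II vs C1, C2):
Let Row play I with probability p. Expected payoff against C1: (-4)p + 1(1−p) = −5p + 1; against C2: 8p + (-3)(1−p) = 11p − 3.
Setting these equal: −5p + 1 = 11p − 3 ⇒ −16p = -4 ⇒ p = 1/4, and the value is (-5)·(1/4) + 1 = -1/4.
For Column: with q = P(C1), equating I's and II's payoffs gives −12q + 8 = 4q − 3 ⇒ q = 11/16.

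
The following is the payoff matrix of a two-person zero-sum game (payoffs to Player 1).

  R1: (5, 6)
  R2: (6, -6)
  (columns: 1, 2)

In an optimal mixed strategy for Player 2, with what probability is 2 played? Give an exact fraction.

Row minima: R1 → 5, R2 → -6; maximin = 5.
Column maxima: 1 → 6, 2 → 6; minimax = 6.
5 ≠ 6, so there is no saddle point; optimal play is mixed.
Let Player 1 play R1 with probability p. Expected payoff against 1: 5p + 6(1−p) = −p + 6; against 2: 6p + (-6)(1−p) = 12p − 6.
Setting these equal: −p + 6 = 12p − 6 ⇒ −13p = -12 ⇒ p = 12/13, and the value is (-1)·(12/13) + 6 = 66/13.
For Player 2: with q = P(1), equating R1's and R2's payoffs gives −q + 6 = 12q − 6 ⇒ q = 12/13.

1/13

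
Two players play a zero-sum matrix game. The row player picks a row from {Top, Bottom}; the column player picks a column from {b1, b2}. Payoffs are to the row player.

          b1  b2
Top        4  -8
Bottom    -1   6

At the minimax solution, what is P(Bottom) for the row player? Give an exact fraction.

12/19

Row minima: Top → -8, Bottom → -1; maximin = -1.
Column maxima: b1 → 4, b2 → 6; minimax = 4.
-1 ≠ 4, so there is no saddle point; optimal play is mixed.
Let the row player play Top with probability p. Expected payoff against b1: 4p + (-1)(1−p) = 5p − 1; against b2: (-8)p + 6(1−p) = −14p + 6.
Setting these equal: 5p − 1 = −14p + 6 ⇒ 19p = 7 ⇒ p = 7/19, and the value is (5)·(7/19) − 1 = 16/19.
For the column player: with q = P(b1), equating Top's and Bottom's payoffs gives 12q − 8 = −7q + 6 ⇒ q = 14/19.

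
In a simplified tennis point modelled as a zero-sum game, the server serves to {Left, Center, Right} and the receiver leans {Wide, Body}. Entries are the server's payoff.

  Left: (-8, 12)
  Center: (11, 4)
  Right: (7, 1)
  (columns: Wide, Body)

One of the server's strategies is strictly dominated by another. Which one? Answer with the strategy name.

Right

Center gives a strictly higher payoff than Right against every column: 11 > 7, 4 > 1.
So Right is strictly dominated and the server never plays it.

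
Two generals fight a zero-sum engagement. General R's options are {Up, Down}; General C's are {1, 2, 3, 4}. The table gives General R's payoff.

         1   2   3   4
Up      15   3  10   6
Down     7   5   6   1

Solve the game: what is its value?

27/7

Row minima: Up → 3, Down → 1; maximin = 3.
Column maxima: 1 → 15, 2 → 5, 3 → 10, 4 → 6; minimax = 5.
3 ≠ 5, so there is no saddle point; optimal play is mixed.
1 is strictly dominated by 2 (it gives General R strictly more in every row), so General C never plays it.
3 is strictly dominated by 2 (it gives General R strictly more in every row), so General C never plays it.
On the remaining 2×2 (Up, Down vs 2, 4):
Let General R play Up with probability p. Expected payoff against 2: 3p + 5(1−p) = −2p + 5; against 4: 6p + 1(1−p) = 5p + 1.
Setting these equal: −2p + 5 = 5p + 1 ⇒ −7p = -4 ⇒ p = 4/7, and the value is (-2)·(4/7) + 5 = 27/7.
For General C: with q = P(2), equating Up's and Down's payoffs gives −3q + 6 = 4q + 1 ⇒ q = 5/7.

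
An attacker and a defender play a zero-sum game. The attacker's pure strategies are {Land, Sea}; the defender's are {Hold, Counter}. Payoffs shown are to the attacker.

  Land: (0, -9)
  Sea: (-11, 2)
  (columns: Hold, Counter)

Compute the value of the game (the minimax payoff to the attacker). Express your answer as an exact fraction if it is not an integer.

Row minima: Land → -9, Sea → -11; maximin = -9.
Column maxima: Hold → 0, Counter → 2; minimax = 0.
-9 ≠ 0, so there is no saddle point; optimal play is mixed.
Let the attacker play Land with probability p. Expected payoff against Hold: 0p + (-11)(1−p) = 11p − 11; against Counter: (-9)p + 2(1−p) = −11p + 2.
Setting these equal: 11p − 11 = −11p + 2 ⇒ 22p = 13 ⇒ p = 13/22, and the value is (11)·(13/22) − 11 = -9/2.
For the defender: with q = P(Hold), equating Land's and Sea's payoffs gives 9q − 9 = −13q + 2 ⇒ q = 1/2.

-9/2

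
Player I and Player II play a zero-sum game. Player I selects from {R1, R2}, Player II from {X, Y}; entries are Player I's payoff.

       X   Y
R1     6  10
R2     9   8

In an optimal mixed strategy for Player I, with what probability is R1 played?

1/5

Row minima: R1 → 6, R2 → 8; maximin = 8.
Column maxima: X → 9, Y → 10; minimax = 9.
8 ≠ 9, so there is no saddle point; optimal play is mixed.
Let Player I play R1 with probability p. Expected payoff against X: 6p + 9(1−p) = −3p + 9; against Y: 10p + 8(1−p) = 2p + 8.
Setting these equal: −3p + 9 = 2p + 8 ⇒ −5p = -1 ⇒ p = 1/5, and the value is (-3)·(1/5) + 9 = 42/5.
For Player II: with q = P(X), equating R1's and R2's payoffs gives −4q + 10 = q + 8 ⇒ q = 2/5.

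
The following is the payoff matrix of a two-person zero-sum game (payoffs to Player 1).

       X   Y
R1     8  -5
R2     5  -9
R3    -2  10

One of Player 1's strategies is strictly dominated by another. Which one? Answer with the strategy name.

R1 gives a strictly higher payoff than R2 against every column: 8 > 5, -5 > -9.
So R2 is strictly dominated and Player 1 never plays it.

R2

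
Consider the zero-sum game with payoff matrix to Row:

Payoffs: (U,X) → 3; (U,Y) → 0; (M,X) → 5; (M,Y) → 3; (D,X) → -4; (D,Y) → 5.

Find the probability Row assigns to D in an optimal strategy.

Row minima: U → 0, M → 3, D → -4; maximin = 3.
Column maxima: X → 5, Y → 5; minimax = 5.
3 ≠ 5, so there is no saddle point; optimal play is mixed.
U is strictly dominated by M, so Row never plays it.
On the remaining 2×2 (M, D vs X, Y):
Let Row play M with probability p. Expected payoff against X: 5p + (-4)(1−p) = 9p − 4; against Y: 3p + 5(1−p) = −2p + 5.
Setting these equal: 9p − 4 = −2p + 5 ⇒ 11p = 9 ⇒ p = 9/11, and the value is (9)·(9/11) − 4 = 37/11.
For Column: with q = P(X), equating M's and D's payoffs gives 2q + 3 = −9q + 5 ⇒ q = 2/11.

2/11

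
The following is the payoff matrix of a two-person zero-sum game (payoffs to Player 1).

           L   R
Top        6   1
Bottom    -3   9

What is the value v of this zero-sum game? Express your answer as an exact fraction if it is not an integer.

57/17

Row minima: Top → 1, Bottom → -3; maximin = 1.
Column maxima: L → 6, R → 9; minimax = 6.
1 ≠ 6, so there is no saddle point; optimal play is mixed.
Let Player 1 play Top with probability p. Expected payoff against L: 6p + (-3)(1−p) = 9p − 3; against R: 1p + 9(1−p) = −8p + 9.
Setting these equal: 9p − 3 = −8p + 9 ⇒ 17p = 12 ⇒ p = 12/17, and the value is (9)·(12/17) − 3 = 57/17.
For Player 2: with q = P(L), equating Top's and Bottom's payoffs gives 5q + 1 = −12q + 9 ⇒ q = 8/17.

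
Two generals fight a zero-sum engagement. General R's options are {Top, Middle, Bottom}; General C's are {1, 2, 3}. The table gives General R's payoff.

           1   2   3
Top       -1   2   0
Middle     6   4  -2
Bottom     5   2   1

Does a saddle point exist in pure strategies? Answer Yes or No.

Row minima: Top → -1, Middle → -2, Bottom → 1; maximin = 1.
Column maxima: 1 → 6, 2 → 4, 3 → 1; minimax = 1.
maximin = minimax = 1, so a saddle point exists.

Yes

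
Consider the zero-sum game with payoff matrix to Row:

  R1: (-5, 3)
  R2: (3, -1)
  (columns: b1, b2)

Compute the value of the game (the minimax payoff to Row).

1/3

Row minima: R1 → -5, R2 → -1; maximin = -1.
Column maxima: b1 → 3, b2 → 3; minimax = 3.
-1 ≠ 3, so there is no saddle point; optimal play is mixed.
Let Row play R1 with probability p. Expected payoff against b1: (-5)p + 3(1−p) = −8p + 3; against b2: 3p + (-1)(1−p) = 4p − 1.
Setting these equal: −8p + 3 = 4p − 1 ⇒ −12p = -4 ⇒ p = 1/3, and the value is (-8)·(1/3) + 3 = 1/3.
For Column: with q = P(b1), equating R1's and R2's payoffs gives −8q + 3 = 4q − 1 ⇒ q = 1/3.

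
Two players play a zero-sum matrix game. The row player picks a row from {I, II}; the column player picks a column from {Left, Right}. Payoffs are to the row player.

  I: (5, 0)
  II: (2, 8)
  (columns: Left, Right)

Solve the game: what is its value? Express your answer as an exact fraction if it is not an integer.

40/11

Row minima: I → 0, II → 2; maximin = 2.
Column maxima: Left → 5, Right → 8; minimax = 5.
2 ≠ 5, so there is no saddle point; optimal play is mixed.
Let the row player play I with probability p. Expected payoff against Left: 5p + 2(1−p) = 3p + 2; against Right: 0p + 8(1−p) = −8p + 8.
Setting these equal: 3p + 2 = −8p + 8 ⇒ 11p = 6 ⇒ p = 6/11, and the value is (3)·(6/11) + 2 = 40/11.
For the column player: with q = P(Left), equating I's and II's payoffs gives 5q = −6q + 8 ⇒ q = 8/11.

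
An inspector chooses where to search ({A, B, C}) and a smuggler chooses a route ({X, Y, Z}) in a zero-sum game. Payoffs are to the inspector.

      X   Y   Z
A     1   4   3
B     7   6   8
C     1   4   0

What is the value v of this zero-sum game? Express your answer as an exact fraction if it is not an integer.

6

Row minima: A → 1, B → 6, C → 0; maximin = 6.
Column maxima: X → 7, Y → 6, Z → 8; minimax = 6.
Since maximin = minimax = 6, there is a saddle point and the value is 6.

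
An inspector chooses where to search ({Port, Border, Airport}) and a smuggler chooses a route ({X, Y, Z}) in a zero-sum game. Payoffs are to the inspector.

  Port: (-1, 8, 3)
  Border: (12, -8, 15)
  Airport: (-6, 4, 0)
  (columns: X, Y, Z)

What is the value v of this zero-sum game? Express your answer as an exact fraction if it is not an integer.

88/29

Row minima: Port → -1, Border → -8, Airport → -6; maximin = -1.
Column maxima: X → 12, Y → 8, Z → 15; minimax = 8.
-1 ≠ 8, so there is no saddle point; optimal play is mixed.
Airport is strictly dominated by Port, so the inspector never plays it.
Z is strictly dominated by X (it gives the inspector strictly more in every row), so the smuggler never plays it.
On the remaining 2×2 (Port, Border vs X, Y):
Let the inspector play Port with probability p. Expected payoff against X: (-1)p + 12(1−p) = −13p + 12; against Y: 8p + (-8)(1−p) = 16p − 8.
Setting these equal: −13p + 12 = 16p − 8 ⇒ −29p = -20 ⇒ p = 20/29, and the value is (-13)·(20/29) + 12 = 88/29.
For the smuggler: with q = P(X), equating Port's and Border's payoffs gives −9q + 8 = 20q − 8 ⇒ q = 16/29.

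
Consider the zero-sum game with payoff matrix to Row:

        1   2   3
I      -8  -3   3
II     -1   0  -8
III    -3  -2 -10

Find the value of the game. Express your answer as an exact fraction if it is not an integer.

Row minima: I → -8, II → -8, III → -10; maximin = -8.
Column maxima: 1 → -1, 2 → 0, 3 → 3; minimax = -1.
-8 ≠ -1, so there is no saddle point; optimal play is mixed.
III is strictly dominated by II, so Row never plays it.
2 is strictly dominated by 1 (it gives Row strictly more in every row), so Column never plays it.
On the remaining 2×2 (I, II vs 1, 3):
Let Row play I with probability p. Expected payoff against 1: (-8)p + (-1)(1−p) = −7p − 1; against 3: 3p + (-8)(1−p) = 11p − 8.
Setting these equal: −7p − 1 = 11p − 8 ⇒ −18p = -7 ⇒ p = 7/18, and the value is (-7)·(7/18) − 1 = -67/18.
For Column: with q = P(1), equating I's and II's payoffs gives −11q + 3 = 7q − 8 ⇒ q = 11/18.

-67/18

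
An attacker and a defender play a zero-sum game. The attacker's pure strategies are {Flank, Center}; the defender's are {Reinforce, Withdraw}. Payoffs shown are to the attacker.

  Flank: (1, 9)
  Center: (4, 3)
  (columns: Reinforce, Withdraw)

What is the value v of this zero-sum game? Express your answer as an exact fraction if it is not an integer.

11/3

Row minima: Flank → 1, Center → 3; maximin = 3.
Column maxima: Reinforce → 4, Withdraw → 9; minimax = 4.
3 ≠ 4, so there is no saddle point; optimal play is mixed.
Let the attacker play Flank with probability p. Expected payoff against Reinforce: 1p + 4(1−p) = −3p + 4; against Withdraw: 9p + 3(1−p) = 6p + 3.
Setting these equal: −3p + 4 = 6p + 3 ⇒ −9p = -1 ⇒ p = 1/9, and the value is (-3)·(1/9) + 4 = 11/3.
For the defender: with q = P(Reinforce), equating Flank's and Center's payoffs gives −8q + 9 = q + 3 ⇒ q = 2/3.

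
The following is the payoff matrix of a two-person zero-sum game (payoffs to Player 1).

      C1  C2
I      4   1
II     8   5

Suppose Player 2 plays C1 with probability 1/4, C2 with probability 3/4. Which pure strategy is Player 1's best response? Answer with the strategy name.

II

Expected payoff of I: (1/4)·4 + (3/4)·1 = 7/4.
Expected payoff of II: (1/4)·8 + (3/4)·5 = 23/4.
The largest is 23/4, so Player 1's best response is II.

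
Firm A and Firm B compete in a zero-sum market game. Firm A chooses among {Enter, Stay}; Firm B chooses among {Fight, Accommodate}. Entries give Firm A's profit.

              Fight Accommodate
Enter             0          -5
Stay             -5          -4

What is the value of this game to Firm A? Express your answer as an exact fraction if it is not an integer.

-25/6

Row minima: Enter → -5, Stay → -5; maximin = -5.
Column maxima: Fight → 0, Accommodate → -4; minimax = -4.
-5 ≠ -4, so there is no saddle point; optimal play is mixed.
Let Firm A play Enter with probability p. Expected payoff against Fight: 0p + (-5)(1−p) = 5p − 5; against Accommodate: (-5)p + (-4)(1−p) = −p − 4.
Setting these equal: 5p − 5 = −p − 4 ⇒ 6p = 1 ⇒ p = 1/6, and the value is (5)·(1/6) − 5 = -25/6.
For Firm B: with q = P(Fight), equating Enter's and Stay's payoffs gives 5q − 5 = −q − 4 ⇒ q = 1/6.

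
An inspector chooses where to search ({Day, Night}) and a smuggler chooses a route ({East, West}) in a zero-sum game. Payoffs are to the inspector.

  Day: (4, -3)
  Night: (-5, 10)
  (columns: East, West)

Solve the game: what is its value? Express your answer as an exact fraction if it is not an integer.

25/22

Row minima: Day → -3, Night → -5; maximin = -3.
Column maxima: East → 4, West → 10; minimax = 4.
-3 ≠ 4, so there is no saddle point; optimal play is mixed.
Let the inspector play Day with probability p. Expected payoff against East: 4p + (-5)(1−p) = 9p − 5; against West: (-3)p + 10(1−p) = −13p + 10.
Setting these equal: 9p − 5 = −13p + 10 ⇒ 22p = 15 ⇒ p = 15/22, and the value is (9)·(15/22) − 5 = 25/22.
For the smuggler: with q = P(East), equating Day's and Night's payoffs gives 7q − 3 = −15q + 10 ⇒ q = 13/22.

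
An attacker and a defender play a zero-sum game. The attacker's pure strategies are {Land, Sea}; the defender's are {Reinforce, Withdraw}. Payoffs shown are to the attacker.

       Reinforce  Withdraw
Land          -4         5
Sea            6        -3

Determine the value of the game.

Row minima: Land → -4, Sea → -3; maximin = -3.
Column maxima: Reinforce → 6, Withdraw → 5; minimax = 5.
-3 ≠ 5, so there is no saddle point; optimal play is mixed.
Let the attacker play Land with probability p. Expected payoff against Reinforce: (-4)p + 6(1−p) = −10p + 6; against Withdraw: 5p + (-3)(1−p) = 8p − 3.
Setting these equal: −10p + 6 = 8p − 3 ⇒ −18p = -9 ⇒ p = 1/2, and the value is (-10)·(1/2) + 6 = 1.
For the defender: with q = P(Reinforce), equating Land's and Sea's payoffs gives −9q + 5 = 9q − 3 ⇒ q = 4/9.

1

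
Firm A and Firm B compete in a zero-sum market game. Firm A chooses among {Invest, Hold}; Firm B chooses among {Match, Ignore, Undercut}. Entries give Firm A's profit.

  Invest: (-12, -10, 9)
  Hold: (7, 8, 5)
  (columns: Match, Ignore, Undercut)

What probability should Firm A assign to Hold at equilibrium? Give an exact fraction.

Row minima: Invest → -12, Hold → 5; maximin = 5.
Column maxima: Match → 7, Ignore → 8, Undercut → 9; minimax = 7.
5 ≠ 7, so there is no saddle point; optimal play is mixed.
Ignore is strictly dominated by Match (it gives Firm A strictly more in every row), so Firm B never plays it.
On the remaining 2×2 (Invest, Hold vs Match, Undercut):
Let Firm A play Invest with probability p. Expected payoff against Match: (-12)p + 7(1−p) = −19p + 7; against Undercut: 9p + 5(1−p) = 4p + 5.
Setting these equal: −19p + 7 = 4p + 5 ⇒ −23p = -2 ⇒ p = 2/23, and the value is (-19)·(2/23) + 7 = 123/23.
For Firm B: with q = P(Match), equating Invest's and Hold's payoffs gives −21q + 9 = 2q + 5 ⇒ q = 4/23.

21/23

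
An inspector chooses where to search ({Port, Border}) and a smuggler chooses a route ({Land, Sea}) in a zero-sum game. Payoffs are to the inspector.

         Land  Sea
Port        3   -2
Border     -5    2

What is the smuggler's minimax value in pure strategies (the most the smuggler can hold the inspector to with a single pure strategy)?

Column maxima: Land → 3, Sea → 2.
The smallest of these is 2.

2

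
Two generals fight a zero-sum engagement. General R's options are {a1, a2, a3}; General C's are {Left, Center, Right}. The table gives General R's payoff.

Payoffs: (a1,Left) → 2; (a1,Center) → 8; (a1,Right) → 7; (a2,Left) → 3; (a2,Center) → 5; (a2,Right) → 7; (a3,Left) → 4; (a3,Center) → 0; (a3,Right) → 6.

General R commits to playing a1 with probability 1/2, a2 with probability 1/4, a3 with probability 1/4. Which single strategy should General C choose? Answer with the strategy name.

If General C plays Left, General R's expected payoff is (1/2)·2 + (1/4)·3 + (1/4)·4 = 11/4.
If General C plays Center, General R's expected payoff is (1/2)·8 + (1/4)·5 + (1/4)·0 = 21/4.
If General C plays Right, General R's expected payoff is (1/2)·7 + (1/4)·7 + (1/4)·6 = 27/4.
General C minimizes General R's payoff; the smallest is 11/4, so the best response is Left.

Left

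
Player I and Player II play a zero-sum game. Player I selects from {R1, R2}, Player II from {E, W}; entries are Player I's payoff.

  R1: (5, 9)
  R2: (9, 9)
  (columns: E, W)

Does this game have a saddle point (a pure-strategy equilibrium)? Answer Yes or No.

Yes

Row minima: R1 → 5, R2 → 9; maximin = 9.
Column maxima: E → 9, W → 9; minimax = 9.
maximin = minimax = 9, so a saddle point exists.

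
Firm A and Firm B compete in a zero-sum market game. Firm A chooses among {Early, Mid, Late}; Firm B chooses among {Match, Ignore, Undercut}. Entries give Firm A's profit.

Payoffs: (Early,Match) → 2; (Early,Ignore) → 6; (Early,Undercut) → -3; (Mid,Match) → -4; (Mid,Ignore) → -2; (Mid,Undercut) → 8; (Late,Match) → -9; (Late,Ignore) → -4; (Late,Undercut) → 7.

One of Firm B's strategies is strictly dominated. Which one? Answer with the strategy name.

Ignore

Match holds Firm A's payoff strictly below Ignore in every row: 2 < 6, -4 < -2, -9 < -4.
So Ignore is strictly dominated for Firm B.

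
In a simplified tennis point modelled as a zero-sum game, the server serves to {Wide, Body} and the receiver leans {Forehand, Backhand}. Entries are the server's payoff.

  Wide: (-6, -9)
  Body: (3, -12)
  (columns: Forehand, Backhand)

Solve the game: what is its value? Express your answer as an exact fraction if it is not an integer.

Row minima: Wide → -9, Body → -12; maximin = -9.
Column maxima: Forehand → 3, Backhand → -9; minimax = -9.
Since maximin = minimax = -9, there is a saddle point and the value is -9.

-9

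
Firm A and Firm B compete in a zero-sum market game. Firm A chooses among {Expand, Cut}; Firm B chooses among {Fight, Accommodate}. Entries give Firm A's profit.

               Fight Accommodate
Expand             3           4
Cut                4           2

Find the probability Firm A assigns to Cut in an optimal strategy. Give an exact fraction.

1/3

Row minima: Expand → 3, Cut → 2; maximin = 3.
Column maxima: Fight → 4, Accommodate → 4; minimax = 4.
3 ≠ 4, so there is no saddle point; optimal play is mixed.
Let Firm A play Expand with probability p. Expected payoff against Fight: 3p + 4(1−p) = −p + 4; against Accommodate: 4p + 2(1−p) = 2p + 2.
Setting these equal: −p + 4 = 2p + 2 ⇒ −3p = -2 ⇒ p = 2/3, and the value is (-1)·(2/3) + 4 = 10/3.
For Firm B: with q = P(Fight), equating Expand's and Cut's payoffs gives −q + 4 = 2q + 2 ⇒ q = 2/3.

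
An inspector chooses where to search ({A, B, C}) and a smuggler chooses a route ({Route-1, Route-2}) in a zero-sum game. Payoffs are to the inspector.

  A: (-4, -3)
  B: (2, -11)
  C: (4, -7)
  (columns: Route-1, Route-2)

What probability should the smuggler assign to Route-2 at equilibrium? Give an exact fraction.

2/3

Row minima: A → -4, B → -11, C → -7; maximin = -4.
Column maxima: Route-1 → 4, Route-2 → -3; minimax = -3.
-4 ≠ -3, so there is no saddle point; optimal play is mixed.
B is strictly dominated by C, so the inspector never plays it.
On the remaining 2×2 (A, C vs Route-1, Route-2):
Let the inspector play A with probability p. Expected payoff against Route-1: (-4)p + 4(1−p) = −8p + 4; against Route-2: (-3)p + (-7)(1−p) = 4p − 7.
Setting these equal: −8p + 4 = 4p − 7 ⇒ −12p = -11 ⇒ p = 11/12, and the value is (-8)·(11/12) + 4 = -10/3.
For the smuggler: with q = P(Route-1), equating A's and C's payoffs gives −q − 3 = 11q − 7 ⇒ q = 1/3.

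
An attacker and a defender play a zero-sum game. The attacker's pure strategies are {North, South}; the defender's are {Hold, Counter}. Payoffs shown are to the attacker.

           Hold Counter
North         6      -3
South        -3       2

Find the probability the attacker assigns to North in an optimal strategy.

5/14

Row minima: North → -3, South → -3; maximin = -3.
Column maxima: Hold → 6, Counter → 2; minimax = 2.
-3 ≠ 2, so there is no saddle point; optimal play is mixed.
Let the attacker play North with probability p. Expected payoff against Hold: 6p + (-3)(1−p) = 9p − 3; against Counter: (-3)p + 2(1−p) = −5p + 2.
Setting these equal: 9p − 3 = −5p + 2 ⇒ 14p = 5 ⇒ p = 5/14, and the value is (9)·(5/14) − 3 = 3/14.
For the defender: with q = P(Hold), equating North's and South's payoffs gives 9q − 3 = −5q + 2 ⇒ q = 5/14.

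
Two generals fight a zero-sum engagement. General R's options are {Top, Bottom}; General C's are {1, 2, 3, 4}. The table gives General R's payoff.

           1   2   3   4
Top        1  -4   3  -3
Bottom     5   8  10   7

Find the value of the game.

5

Row minima: Top → -4, Bottom → 5; maximin = 5.
Column maxima: 1 → 5, 2 → 8, 3 → 10, 4 → 7; minimax = 5.
Since maximin = minimax = 5, there is a saddle point and the value is 5.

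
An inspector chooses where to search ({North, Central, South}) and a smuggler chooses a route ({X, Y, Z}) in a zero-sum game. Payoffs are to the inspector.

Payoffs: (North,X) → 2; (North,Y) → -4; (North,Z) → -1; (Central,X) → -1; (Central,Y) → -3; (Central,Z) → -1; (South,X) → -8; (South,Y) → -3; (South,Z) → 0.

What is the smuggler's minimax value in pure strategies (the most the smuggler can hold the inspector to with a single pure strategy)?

-3

Column maxima: X → 2, Y → -3, Z → 0.
The smallest of these is -3.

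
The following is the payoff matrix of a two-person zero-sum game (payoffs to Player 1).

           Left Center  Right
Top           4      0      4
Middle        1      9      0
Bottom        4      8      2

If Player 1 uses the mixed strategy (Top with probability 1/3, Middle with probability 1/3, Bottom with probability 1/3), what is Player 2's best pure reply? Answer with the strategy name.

Right

If Player 2 plays Left, Player 1's expected payoff is (1/3)·4 + (1/3)·1 + (1/3)·4 = 3.
If Player 2 plays Center, Player 1's expected payoff is (1/3)·0 + (1/3)·9 + (1/3)·8 = 17/3.
If Player 2 plays Right, Player 1's expected payoff is (1/3)·4 + (1/3)·0 + (1/3)·2 = 2.
Player 2 minimizes Player 1's payoff; the smallest is 2, so the best response is Right.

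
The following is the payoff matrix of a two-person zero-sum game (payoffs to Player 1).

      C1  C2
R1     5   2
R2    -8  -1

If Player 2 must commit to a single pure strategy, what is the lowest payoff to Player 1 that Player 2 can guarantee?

2

Column maxima: C1 → 5, C2 → 2.
The smallest of these is 2.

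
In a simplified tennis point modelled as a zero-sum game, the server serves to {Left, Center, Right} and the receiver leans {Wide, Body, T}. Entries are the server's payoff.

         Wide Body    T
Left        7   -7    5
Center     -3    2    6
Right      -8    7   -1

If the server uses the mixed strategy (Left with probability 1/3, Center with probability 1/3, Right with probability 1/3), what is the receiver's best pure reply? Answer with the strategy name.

If the receiver plays Wide, the server's expected payoff is (1/3)·7 + (1/3)·(-3) + (1/3)·(-8) = -4/3.
If the receiver plays Body, the server's expected payoff is (1/3)·(-7) + (1/3)·2 + (1/3)·7 = 2/3.
If the receiver plays T, the server's expected payoff is (1/3)·5 + (1/3)·6 + (1/3)·(-1) = 10/3.
The receiver minimizes the server's payoff; the smallest is -4/3, so the best response is Wide.

Wide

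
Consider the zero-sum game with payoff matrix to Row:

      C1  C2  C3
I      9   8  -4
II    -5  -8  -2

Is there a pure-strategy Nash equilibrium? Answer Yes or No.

No

Row minima: I → -4, II → -8; maximin = -4.
Column maxima: C1 → 9, C2 → 8, C3 → -2; minimax = -2.
-4 ≠ -2, so no pure-strategy equilibrium exists.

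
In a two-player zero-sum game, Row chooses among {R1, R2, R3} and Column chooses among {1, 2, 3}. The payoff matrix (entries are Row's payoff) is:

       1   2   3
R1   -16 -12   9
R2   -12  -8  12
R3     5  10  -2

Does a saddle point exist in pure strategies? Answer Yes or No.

No

Row minima: R1 → -16, R2 → -12, R3 → -2; maximin = -2.
Column maxima: 1 → 5, 2 → 10, 3 → 12; minimax = 5.
-2 ≠ 5, so no pure-strategy equilibrium exists.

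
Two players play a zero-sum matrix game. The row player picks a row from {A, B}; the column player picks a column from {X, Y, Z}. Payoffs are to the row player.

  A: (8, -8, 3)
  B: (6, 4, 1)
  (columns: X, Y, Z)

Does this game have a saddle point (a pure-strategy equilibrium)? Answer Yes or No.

Row minima: A → -8, B → 1; maximin = 1.
Column maxima: X → 8, Y → 4, Z → 3; minimax = 3.
1 ≠ 3, so no pure-strategy equilibrium exists.

No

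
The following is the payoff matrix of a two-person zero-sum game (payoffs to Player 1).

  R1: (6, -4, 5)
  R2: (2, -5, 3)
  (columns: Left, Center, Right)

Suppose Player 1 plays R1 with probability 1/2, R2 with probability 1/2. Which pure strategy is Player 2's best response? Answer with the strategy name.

If Player 2 plays Left, Player 1's expected payoff is (1/2)·6 + (1/2)·2 = 4.
If Player 2 plays Center, Player 1's expected payoff is (1/2)·(-4) + (1/2)·(-5) = -9/2.
If Player 2 plays Right, Player 1's expected payoff is (1/2)·5 + (1/2)·3 = 4.
Player 2 minimizes Player 1's payoff; the smallest is -9/2, so the best response is Center.

Center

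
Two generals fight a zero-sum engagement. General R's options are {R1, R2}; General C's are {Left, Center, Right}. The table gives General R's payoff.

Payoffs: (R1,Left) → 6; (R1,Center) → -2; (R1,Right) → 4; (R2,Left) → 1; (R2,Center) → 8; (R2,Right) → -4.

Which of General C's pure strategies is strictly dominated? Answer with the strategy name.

Left

Right holds General R's payoff strictly below Left in every row: 4 < 6, -4 < 1.
So Left is strictly dominated for General C.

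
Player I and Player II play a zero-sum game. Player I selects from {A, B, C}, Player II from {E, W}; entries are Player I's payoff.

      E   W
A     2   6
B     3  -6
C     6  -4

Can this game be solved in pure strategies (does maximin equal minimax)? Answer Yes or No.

No

Row minima: A → 2, B → -6, C → -4; maximin = 2.
Column maxima: E → 6, W → 6; minimax = 6.
2 ≠ 6, so no pure-strategy equilibrium exists.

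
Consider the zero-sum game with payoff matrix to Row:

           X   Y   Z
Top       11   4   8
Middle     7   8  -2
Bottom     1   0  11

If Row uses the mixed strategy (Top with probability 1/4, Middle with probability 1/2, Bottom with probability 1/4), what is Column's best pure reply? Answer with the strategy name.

Z

If Column plays X, Row's expected payoff is (1/4)·11 + (1/2)·7 + (1/4)·1 = 13/2.
If Column plays Y, Row's expected payoff is (1/4)·4 + (1/2)·8 + (1/4)·0 = 5.
If Column plays Z, Row's expected payoff is (1/4)·8 + (1/2)·(-2) + (1/4)·11 = 15/4.
Column minimizes Row's payoff; the smallest is 15/4, so the best response is Z.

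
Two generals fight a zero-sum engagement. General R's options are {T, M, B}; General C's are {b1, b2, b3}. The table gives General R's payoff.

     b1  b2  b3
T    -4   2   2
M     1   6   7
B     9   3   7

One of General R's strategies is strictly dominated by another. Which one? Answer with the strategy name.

M gives a strictly higher payoff than T against every column: 1 > -4, 6 > 2, 7 > 2.
So T is strictly dominated and General R never plays it.

T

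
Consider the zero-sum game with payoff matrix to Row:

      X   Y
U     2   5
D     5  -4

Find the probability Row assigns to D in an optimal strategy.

1/4

Row minima: U → 2, D → -4; maximin = 2.
Column maxima: X → 5, Y → 5; minimax = 5.
2 ≠ 5, so there is no saddle point; optimal play is mixed.
Let Row play U with probability p. Expected payoff against X: 2p + 5(1−p) = −3p + 5; against Y: 5p + (-4)(1−p) = 9p − 4.
Setting these equal: −3p + 5 = 9p − 4 ⇒ −12p = -9 ⇒ p = 3/4, and the value is (-3)·(3/4) + 5 = 11/4.
For Column: with q = P(X), equating U's and D's payoffs gives −3q + 5 = 9q − 4 ⇒ q = 3/4.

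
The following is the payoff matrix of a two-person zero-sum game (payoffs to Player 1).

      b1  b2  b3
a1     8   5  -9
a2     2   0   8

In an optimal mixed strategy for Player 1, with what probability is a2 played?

7/11

Row minima: a1 → -9, a2 → 0; maximin = 0.
Column maxima: b1 → 8, b2 → 5, b3 → 8; minimax = 5.
0 ≠ 5, so there is no saddle point; optimal play is mixed.
b1 is strictly dominated by b2 (it gives Player 1 strictly more in every row), so Player 2 never plays it.
On the remaining 2×2 (a1, a2 vs b2, b3):
Let Player 1 play a1 with probability p. Expected payoff against b2: 5p + 0(1−p) = 5p; against b3: (-9)p + 8(1−p) = −17p + 8.
Setting these equal: 5p = −17p + 8 ⇒ 22p = 8 ⇒ p = 4/11, and the value is (5)·(4/11) = 20/11.
For Player 2: with q = P(b2), equating a1's and a2's payoffs gives 14q − 9 = −8q + 8 ⇒ q = 17/22.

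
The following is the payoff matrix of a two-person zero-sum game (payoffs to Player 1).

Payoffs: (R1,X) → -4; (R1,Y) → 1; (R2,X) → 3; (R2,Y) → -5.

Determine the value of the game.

Row minima: R1 → -4, R2 → -5; maximin = -4.
Column maxima: X → 3, Y → 1; minimax = 1.
-4 ≠ 1, so there is no saddle point; optimal play is mixed.
Let Player 1 play R1 with probability p. Expected payoff against X: (-4)p + 3(1−p) = −7p + 3; against Y: 1p + (-5)(1−p) = 6p − 5.
Setting these equal: −7p + 3 = 6p − 5 ⇒ −13p = -8 ⇒ p = 8/13, and the value is (-7)·(8/13) + 3 = -17/13.
For Player 2: with q = P(X), equating R1's and R2's payoffs gives −5q + 1 = 8q − 5 ⇒ q = 6/13.

-17/13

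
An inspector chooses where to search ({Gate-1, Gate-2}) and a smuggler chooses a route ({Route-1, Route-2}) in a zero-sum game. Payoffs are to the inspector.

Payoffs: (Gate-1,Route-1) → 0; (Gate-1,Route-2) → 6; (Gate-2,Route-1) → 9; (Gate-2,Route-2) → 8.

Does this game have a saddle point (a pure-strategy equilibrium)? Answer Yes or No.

Yes

Row minima: Gate-1 → 0, Gate-2 → 8; maximin = 8.
Column maxima: Route-1 → 9, Route-2 → 8; minimax = 8.
maximin = minimax = 8, so a saddle point exists.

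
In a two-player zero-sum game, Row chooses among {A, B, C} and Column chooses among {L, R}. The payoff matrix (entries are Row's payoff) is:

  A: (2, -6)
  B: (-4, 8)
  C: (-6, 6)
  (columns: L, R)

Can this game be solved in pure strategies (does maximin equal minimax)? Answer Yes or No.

Row minima: A → -6, B → -4, C → -6; maximin = -4.
Column maxima: L → 2, R → 8; minimax = 2.
-4 ≠ 2, so no pure-strategy equilibrium exists.

No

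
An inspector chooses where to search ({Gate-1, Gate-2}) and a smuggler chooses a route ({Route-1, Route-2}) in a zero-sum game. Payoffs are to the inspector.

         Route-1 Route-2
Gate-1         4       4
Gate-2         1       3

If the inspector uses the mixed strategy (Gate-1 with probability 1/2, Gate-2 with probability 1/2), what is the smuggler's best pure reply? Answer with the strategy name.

If the smuggler plays Route-1, the inspector's expected payoff is (1/2)·4 + (1/2)·1 = 5/2.
If the smuggler plays Route-2, the inspector's expected payoff is (1/2)·4 + (1/2)·3 = 7/2.
The smuggler minimizes the inspector's payoff; the smallest is 5/2, so the best response is Route-1.

Route-1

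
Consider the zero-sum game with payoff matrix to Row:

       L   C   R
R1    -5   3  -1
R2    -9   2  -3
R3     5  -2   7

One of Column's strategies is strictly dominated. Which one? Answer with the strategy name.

L holds Row's payoff strictly below R in every row: -5 < -1, -9 < -3, 5 < 7.
So R is strictly dominated for Column.

R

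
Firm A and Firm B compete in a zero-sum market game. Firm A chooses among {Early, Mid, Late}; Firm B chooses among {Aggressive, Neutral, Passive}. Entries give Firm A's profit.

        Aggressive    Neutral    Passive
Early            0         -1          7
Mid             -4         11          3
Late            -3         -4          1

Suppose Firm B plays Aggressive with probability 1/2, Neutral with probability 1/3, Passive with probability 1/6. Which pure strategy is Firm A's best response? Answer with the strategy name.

Mid

Expected payoff of Early: (1/2)·0 + (1/3)·(-1) + (1/6)·7 = 5/6.
Expected payoff of Mid: (1/2)·(-4) + (1/3)·11 + (1/6)·3 = 13/6.
Expected payoff of Late: (1/2)·(-3) + (1/3)·(-4) + (1/6)·1 = -8/3.
The largest is 13/6, so Firm A's best response is Mid.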